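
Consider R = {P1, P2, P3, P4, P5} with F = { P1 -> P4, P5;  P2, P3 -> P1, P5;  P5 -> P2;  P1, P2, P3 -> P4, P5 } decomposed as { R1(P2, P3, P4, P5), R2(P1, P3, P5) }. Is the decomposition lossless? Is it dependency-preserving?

lossless but not dependency-preserving

Lossless test: (P3, P5)⁺ = {P1, P2, P3, P4, P5}, which contains all of one fragment — lossless.
Dependency preservation: the restricted closure of {P1} across the fragments never reaches {P4, P5}, so P1 → P4, P5 cannot be enforced without a join — not preserved.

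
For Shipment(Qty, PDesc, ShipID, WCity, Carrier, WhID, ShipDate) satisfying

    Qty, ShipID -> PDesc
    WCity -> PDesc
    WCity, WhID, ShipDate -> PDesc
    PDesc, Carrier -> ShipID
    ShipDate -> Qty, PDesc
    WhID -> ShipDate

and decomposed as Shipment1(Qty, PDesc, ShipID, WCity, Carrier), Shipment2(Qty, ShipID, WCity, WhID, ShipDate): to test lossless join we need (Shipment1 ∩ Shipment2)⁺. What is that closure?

Qty, PDesc, ShipID, WCity

Shipment1 ∩ Shipment2 = {Qty, ShipID, WCity}.
Qty, ShipID → PDesc applies, adding PDesc
Closure: {Qty, PDesc, ShipID, WCity}.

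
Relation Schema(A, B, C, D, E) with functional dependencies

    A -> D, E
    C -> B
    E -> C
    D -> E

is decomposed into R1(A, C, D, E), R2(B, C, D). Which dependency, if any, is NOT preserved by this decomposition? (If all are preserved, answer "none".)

A → D, E lies within R1.
C → B lies within R2.
E → C lies within R1.
D → E lies within R1.
Every dependency is enforceable on the fragments, so the decomposition is dependency-preserving.

none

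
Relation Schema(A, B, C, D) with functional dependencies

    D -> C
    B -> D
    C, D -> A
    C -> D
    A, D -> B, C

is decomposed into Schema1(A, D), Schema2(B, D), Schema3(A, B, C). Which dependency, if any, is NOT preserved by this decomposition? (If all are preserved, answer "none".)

none

D → C: restricted closure across fragments reaches C.
B → D lies within Schema2.
C, D → A: restricted closure across fragments reaches A.
C → D: restricted closure across fragments reaches D.
A, D → B, C: restricted closure across fragments reaches B, C.
Every dependency is enforceable on the fragments, so the decomposition is dependency-preserving.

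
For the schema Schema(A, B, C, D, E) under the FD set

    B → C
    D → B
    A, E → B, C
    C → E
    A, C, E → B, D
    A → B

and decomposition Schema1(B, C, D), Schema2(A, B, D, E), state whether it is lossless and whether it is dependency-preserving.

Lossless test: (B, D)⁺ = {B, C, D, E}, which contains all of one fragment — lossless.
Dependency preservation: the restricted closure of {C} across the fragments never reaches {E}, so C → E cannot be enforced without a join — not preserved.

lossless but not dependency-preserving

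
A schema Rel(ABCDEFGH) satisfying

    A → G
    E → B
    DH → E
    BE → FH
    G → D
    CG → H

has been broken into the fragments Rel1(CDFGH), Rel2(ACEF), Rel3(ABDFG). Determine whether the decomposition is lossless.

Chase test. Columns are ABCDEFGH; row i has aⱼ where attribute j ∈ Reli, else bᵢⱼ.
Initial tableau (one row per fragment):
  row 1: b11 b12 a3 a4 b15 a6 a7 a8
  row 2: a1 b22 a3 b24 a5 a6 b27 b28
  row 3: a1 a2 b33 a4 b35 a6 a7 b38
Rows 2 and 3 agree on A; apply A→G and equate their G entries.
Rows 1 and 2 agree on G; apply G→D and equate their D entries.
Rows 1 and 2 agree on CG; apply CG→H and equate their H entries.
Rows 1 and 2 agree on DH; apply DH→E and equate their E entries.
Rows 1 and 2 agree on E; apply E→B and equate their B entries.
No row becomes fully distinguished — the join is lossy.

No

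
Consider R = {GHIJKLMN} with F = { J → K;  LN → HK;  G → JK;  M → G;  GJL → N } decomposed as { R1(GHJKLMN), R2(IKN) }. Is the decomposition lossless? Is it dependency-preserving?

lossy but dependency-preserving

Lossless test: (KN)⁺ = {KN}, which is a superkey of neither fragment — lossy.
Dependency preservation: every FD's attributes lie within a single fragment, so each can be enforced locally — preserved.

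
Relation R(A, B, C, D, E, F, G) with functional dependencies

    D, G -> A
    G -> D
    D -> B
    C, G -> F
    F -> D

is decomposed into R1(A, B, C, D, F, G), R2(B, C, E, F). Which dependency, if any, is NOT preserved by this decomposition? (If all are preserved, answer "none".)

none

D, G → A lies within R1.
G → D lies within R1.
D → B lies within R1.
C, G → F lies within R1.
F → D lies within R1.
Every dependency is enforceable on the fragments, so the decomposition is dependency-preserving.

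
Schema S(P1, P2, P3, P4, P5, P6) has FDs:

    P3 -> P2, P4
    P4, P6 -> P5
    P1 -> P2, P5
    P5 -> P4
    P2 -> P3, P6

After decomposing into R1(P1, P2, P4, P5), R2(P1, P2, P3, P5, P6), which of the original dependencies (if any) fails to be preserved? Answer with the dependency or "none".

Check P4, P6 → P5: no single fragment contains all of {P4, P5, P6}, and the restricted closure of {P4, P6} across the fragments never reaches {P5}.
P3 → P2, P4 is preserved.
P1 → P2, P5 is preserved.
P5 → P4 is preserved.
P2 → P3, P6 is preserved.

P4, P6 -> P5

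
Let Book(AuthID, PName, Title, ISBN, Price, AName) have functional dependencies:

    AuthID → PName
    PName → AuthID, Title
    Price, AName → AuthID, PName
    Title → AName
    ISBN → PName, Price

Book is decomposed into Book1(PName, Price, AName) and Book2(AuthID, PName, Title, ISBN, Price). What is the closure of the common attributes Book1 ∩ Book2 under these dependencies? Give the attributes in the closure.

AuthID, PName, Title, Price, AName

Book1 ∩ Book2 = {PName, Price}.
PName → AuthID, Title applies, adding AuthID, Title
Title → AName applies, adding AName
Closure: {AuthID, PName, Title, Price, AName}.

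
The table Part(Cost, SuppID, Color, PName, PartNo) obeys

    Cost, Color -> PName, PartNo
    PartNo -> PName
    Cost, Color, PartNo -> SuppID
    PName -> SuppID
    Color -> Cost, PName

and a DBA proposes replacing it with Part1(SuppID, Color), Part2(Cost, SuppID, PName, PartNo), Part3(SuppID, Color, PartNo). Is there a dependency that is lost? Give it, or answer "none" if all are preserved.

Color -> Cost, PName

Check Color → Cost, PName: no single fragment contains all of {Cost, Color, PName}, and the restricted closure of {Color} across the fragments never reaches {Cost, PName}.
Cost, Color → PName, PartNo is preserved.
PartNo → PName is preserved.
Cost, Color, PartNo → SuppID is preserved.
PName → SuppID is preserved.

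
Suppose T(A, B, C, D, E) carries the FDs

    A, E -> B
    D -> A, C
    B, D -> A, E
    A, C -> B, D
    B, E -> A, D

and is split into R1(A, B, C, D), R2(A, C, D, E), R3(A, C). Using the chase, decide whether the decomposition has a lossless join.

Chase test. Columns are A, B, C, D, E; row i has aⱼ where attribute j ∈ Ri, else bᵢⱼ.
Initial tableau (one row per fragment):
  row 1: a1 a2 a3 a4 b15
  row 2: a1 b22 a3 a4 a5
  row 3: a1 b32 a3 b34 b35
Rows 1 and 2 agree on A, C; apply A, C→B, D and equate their B, D entries.
Rows 1 and 3 agree on A, C; apply A, C→B, D and equate their B, D entries.
Rows 1 and 2 agree on B, D; apply B, D→A, E and equate their A, E entries.
Rows 1 and 3 agree on B, D; apply B, D→A, E and equate their A, E entries.
Row 1 is now all distinguished symbols — the join is lossless.

Yes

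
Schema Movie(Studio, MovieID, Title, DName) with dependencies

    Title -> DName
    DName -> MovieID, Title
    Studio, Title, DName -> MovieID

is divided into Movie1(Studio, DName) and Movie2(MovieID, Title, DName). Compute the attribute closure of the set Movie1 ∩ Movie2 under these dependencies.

MovieID, Title, DName

Movie1 ∩ Movie2 = {DName}.
DName → MovieID, Title applies, adding MovieID, Title
Closure: {MovieID, Title, DName}.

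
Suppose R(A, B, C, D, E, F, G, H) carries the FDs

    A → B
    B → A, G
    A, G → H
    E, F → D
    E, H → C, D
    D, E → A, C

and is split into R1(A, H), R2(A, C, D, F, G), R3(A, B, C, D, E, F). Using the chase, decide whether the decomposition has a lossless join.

Chase test. Columns are A, B, C, D, E, F, G, H; row i has aⱼ where attribute j ∈ Ri, else bᵢⱼ.
Initial tableau (one row per fragment):
  row 1: a1 b12 b13 b14 b15 b16 b17 a8
  row 2: a1 b22 a3 a4 b25 a6 a7 b28
  row 3: a1 a2 a3 a4 a5 a6 b37 b38
Rows 1 and 2 agree on A; apply A→B and equate their B entries.
Rows 1 and 3 agree on A; apply A→B and equate their B entries.
Rows 1 and 2 agree on B; apply B→A, G and equate their A, G entries.
Rows 1 and 3 agree on B; apply B→A, G and equate their A, G entries.
Rows 1 and 2 agree on A, G; apply A, G→H and equate their H entries.
Rows 1 and 3 agree on A, G; apply A, G→H and equate their H entries.
Row 3 is now all distinguished symbols — the join is lossless.

Yes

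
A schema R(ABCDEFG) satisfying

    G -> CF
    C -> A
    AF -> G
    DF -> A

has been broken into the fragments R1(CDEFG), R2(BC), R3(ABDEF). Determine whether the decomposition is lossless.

Chase test. Columns are ABCDEFG; row i has aⱼ where attribute j ∈ Ri, else bᵢⱼ.
Initial tableau (one row per fragment):
  row 1: b11 b12 a3 a4 a5 a6 a7
  row 2: b21 a2 a3 b24 b25 b26 b27
  row 3: a1 a2 b33 a4 a5 a6 b37
Rows 1 and 2 agree on C; apply C→A and equate their A entries.
Rows 1 and 3 agree on DF; apply DF→A and equate their A entries.
Rows 1 and 3 agree on AF; apply AF→G and equate their G entries.
Rows 1 and 3 agree on G; apply G→CF and equate their CF entries.
Row 3 is now all distinguished symbols — the join is lossless.

Yes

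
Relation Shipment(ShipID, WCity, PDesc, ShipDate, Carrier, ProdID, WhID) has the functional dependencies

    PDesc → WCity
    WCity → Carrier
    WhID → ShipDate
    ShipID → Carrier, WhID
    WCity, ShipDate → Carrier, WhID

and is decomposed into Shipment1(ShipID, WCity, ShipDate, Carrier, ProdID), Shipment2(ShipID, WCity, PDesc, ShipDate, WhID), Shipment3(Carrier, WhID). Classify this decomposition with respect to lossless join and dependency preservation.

Lossless test (chase): Rows 1 and 2 agree on WCity; apply WCity→Carrier and equate their Carrier entries. Rows 2 and 3 agree on WhID; apply WhID→ShipDate and equate their ShipDate entries. Rows 1 and 2 agree on ShipID; apply ShipID→Carrier, WhID and equate their Carrier, WhID entries. No row becomes fully distinguished — the join is lossy.
Dependency preservation: ShipID → Carrier, WhID; WCity, ShipDate → Carrier, WhID are not contained in any single fragment, but the restricted closure of each left-hand side across the fragments still reaches the right-hand side; the remaining FDs each lie inside some fragment. All dependencies are preserved.

lossy but dependency-preserving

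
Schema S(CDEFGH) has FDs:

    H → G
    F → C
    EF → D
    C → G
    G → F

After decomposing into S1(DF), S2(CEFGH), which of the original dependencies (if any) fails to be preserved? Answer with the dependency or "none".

Check EF → D: no single fragment contains all of {DEF}, and the restricted closure of {EF} across the fragments never reaches {D}.
H → G is preserved.
F → C is preserved.
C → G is preserved.
G → F is preserved.

EF → D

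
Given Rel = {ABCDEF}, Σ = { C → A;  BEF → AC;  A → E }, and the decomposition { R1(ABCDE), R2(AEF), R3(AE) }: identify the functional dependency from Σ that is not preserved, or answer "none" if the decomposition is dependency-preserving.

BEF → AC

Check BEF → AC: no single fragment contains all of {ABCEF}, and the restricted closure of {BEF} across the fragments never reaches {AC}.
C → A is preserved.
A → E is preserved.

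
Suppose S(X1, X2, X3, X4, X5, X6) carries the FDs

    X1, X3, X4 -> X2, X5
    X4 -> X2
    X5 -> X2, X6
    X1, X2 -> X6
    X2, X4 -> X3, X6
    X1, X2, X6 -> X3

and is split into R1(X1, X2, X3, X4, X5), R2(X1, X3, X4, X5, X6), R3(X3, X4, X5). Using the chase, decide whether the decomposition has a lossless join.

Yes

Chase test. Columns are X1, X2, X3, X4, X5, X6; row i has aⱼ where attribute j ∈ Ri, else bᵢⱼ.
Initial tableau (one row per fragment):
  row 1: a1 a2 a3 a4 a5 b16
  row 2: a1 b22 a3 a4 a5 a6
  row 3: b31 b32 a3 a4 a5 b36
Rows 1 and 2 agree on X1, X3, X4; apply X1, X3, X4→X2, X5 and equate their X2, X5 entries.
Rows 1 and 3 agree on X4; apply X4→X2 and equate their X2 entries.
Rows 1 and 2 agree on X5; apply X5→X2, X6 and equate their X2, X6 entries.
Rows 1 and 3 agree on X5; apply X5→X2, X6 and equate their X2, X6 entries.
Row 1 is now all distinguished symbols — the join is lossless.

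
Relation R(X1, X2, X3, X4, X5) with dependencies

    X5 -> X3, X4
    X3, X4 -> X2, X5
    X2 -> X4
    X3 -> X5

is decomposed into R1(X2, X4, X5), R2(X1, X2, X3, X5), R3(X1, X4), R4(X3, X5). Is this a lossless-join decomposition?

Chase test. Columns are X1, X2, X3, X4, X5; row i has aⱼ where attribute j ∈ Ri, else bᵢⱼ.
Initial tableau (one row per fragment):
  row 1: b11 a2 b13 a4 a5
  row 2: a1 a2 a3 b24 a5
  row 3: a1 b32 b33 a4 b35
  row 4: b41 b42 a3 b44 a5
Rows 1 and 2 agree on X5; apply X5→X3, X4 and equate their X3, X4 entries.
Rows 1 and 4 agree on X5; apply X5→X3, X4 and equate their X3, X4 entries.
Rows 1 and 4 agree on X3, X4; apply X3, X4→X2, X5 and equate their X2, X5 entries.
Row 2 is now all distinguished symbols — the join is lossless.

Yes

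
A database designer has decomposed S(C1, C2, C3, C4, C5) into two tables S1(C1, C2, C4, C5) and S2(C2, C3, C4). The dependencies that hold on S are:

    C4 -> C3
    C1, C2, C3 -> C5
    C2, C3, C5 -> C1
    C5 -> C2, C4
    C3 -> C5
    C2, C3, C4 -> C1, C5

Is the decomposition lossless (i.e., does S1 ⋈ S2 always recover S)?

Common attributes: S1 ∩ S2 = {C2, C4}.
Closure of {C2, C4}: C4 → C3 applies, adding C3; C3 → C5 applies, adding C5; C2, C3, C4 → C1, C5 applies, adding C1. So (C2, C4)⁺ = {C1, C2, C3, C4, C5}.
This closure contains every attribute of S1, so S1 ∩ S2 → S1. The join is lossless.

Yes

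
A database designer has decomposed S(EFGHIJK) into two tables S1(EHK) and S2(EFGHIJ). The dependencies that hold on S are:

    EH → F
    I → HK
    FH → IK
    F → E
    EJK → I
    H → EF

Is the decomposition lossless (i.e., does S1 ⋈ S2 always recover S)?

Common attributes: S1 ∩ S2 = {EH}.
Closure of {EH}: EH → F applies, adding F; FH → IK applies, adding IK. So (EH)⁺ = {EFHIK}.
This closure contains every attribute of S1, so S1 ∩ S2 → S1. The join is lossless.

Yes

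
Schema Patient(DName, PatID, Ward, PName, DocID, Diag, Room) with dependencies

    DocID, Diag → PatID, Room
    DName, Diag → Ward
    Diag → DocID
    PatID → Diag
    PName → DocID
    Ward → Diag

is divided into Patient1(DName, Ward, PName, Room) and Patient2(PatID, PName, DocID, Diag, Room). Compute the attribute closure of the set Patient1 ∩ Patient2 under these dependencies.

Patient1 ∩ Patient2 = {PName, Room}.
PName → DocID applies, adding DocID
Closure: {PName, DocID, Room}.

PName, DocID, Room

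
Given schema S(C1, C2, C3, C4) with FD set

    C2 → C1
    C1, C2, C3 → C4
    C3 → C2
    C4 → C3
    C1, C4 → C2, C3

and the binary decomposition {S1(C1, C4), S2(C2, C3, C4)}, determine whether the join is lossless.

Yes

Common attributes: S1 ∩ S2 = {C4}.
Closure of {C4}: C4 → C3 applies, adding C3; C3 → C2 applies, adding C2; C2 → C1 applies, adding C1. So (C4)⁺ = {C1, C2, C3, C4}.
This closure contains every attribute of S1, so S1 ∩ S2 → S1. The join is lossless.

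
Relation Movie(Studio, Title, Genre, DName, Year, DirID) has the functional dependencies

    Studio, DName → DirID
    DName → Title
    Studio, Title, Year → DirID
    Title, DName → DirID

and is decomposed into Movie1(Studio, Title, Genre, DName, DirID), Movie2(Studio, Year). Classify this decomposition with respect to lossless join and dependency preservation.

Lossless test: (Studio)⁺ = {Studio}, which is a superkey of neither fragment — lossy.
Dependency preservation: the restricted closure of {Studio, Title, Year} across the fragments never reaches {DirID}, so Studio, Title, Year → DirID cannot be enforced without a join — not preserved.

lossy and not dependency-preserving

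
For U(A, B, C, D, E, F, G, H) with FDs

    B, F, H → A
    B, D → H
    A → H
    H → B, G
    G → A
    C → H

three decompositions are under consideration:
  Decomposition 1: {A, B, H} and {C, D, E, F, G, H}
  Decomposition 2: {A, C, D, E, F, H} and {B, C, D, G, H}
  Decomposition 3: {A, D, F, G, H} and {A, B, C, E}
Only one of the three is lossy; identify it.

Decomposition 1: common = {H}, closure = {A, B, G, H} → lossless.
Decomposition 2: common = {C, D, H}, closure = {A, B, C, D, G, H} → lossless.
Decomposition 3: common = {A}, closure = {A, B, G, H} → lossy.

Decomposition 3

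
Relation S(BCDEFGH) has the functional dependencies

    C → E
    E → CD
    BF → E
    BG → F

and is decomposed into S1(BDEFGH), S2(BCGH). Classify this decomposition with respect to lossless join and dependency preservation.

lossless but not dependency-preserving

Lossless test: (BGH)⁺ = {BCDEFGH}, which contains all of one fragment — lossless.
Dependency preservation: the restricted closure of {C} across the fragments never reaches {E}, so C → E cannot be enforced without a join — not preserved.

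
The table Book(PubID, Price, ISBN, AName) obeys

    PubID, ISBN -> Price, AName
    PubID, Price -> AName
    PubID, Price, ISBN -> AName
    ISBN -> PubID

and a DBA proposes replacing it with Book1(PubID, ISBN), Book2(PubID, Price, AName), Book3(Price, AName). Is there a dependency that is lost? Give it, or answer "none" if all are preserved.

PubID, ISBN -> Price, AName

Check PubID, ISBN → Price, AName: no single fragment contains all of {PubID, Price, ISBN, AName}, and the restricted closure of {PubID, ISBN} across the fragments never reaches {Price, AName}.
PubID, Price → AName is preserved.
PubID, Price, ISBN → AName is preserved.
ISBN → PubID is preserved.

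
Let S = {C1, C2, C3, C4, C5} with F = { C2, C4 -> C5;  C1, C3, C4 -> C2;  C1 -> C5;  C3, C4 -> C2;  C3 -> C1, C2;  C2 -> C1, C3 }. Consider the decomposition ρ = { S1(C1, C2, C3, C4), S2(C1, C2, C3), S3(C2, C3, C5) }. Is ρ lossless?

Chase test. Columns are C1, C2, C3, C4, C5; row i has aⱼ where attribute j ∈ Si, else bᵢⱼ.
Initial tableau (one row per fragment):
  row 1: a1 a2 a3 a4 b15
  row 2: a1 a2 a3 b24 b25
  row 3: b31 a2 a3 b34 a5
Rows 1 and 2 agree on C1; apply C1→C5 and equate their C5 entries.
Rows 1 and 3 agree on C3; apply C3→C1, C2 and equate their C1, C2 entries.
Rows 1 and 3 agree on C1; apply C1→C5 and equate their C5 entries.
Row 1 is now all distinguished symbols — the join is lossless.

Yes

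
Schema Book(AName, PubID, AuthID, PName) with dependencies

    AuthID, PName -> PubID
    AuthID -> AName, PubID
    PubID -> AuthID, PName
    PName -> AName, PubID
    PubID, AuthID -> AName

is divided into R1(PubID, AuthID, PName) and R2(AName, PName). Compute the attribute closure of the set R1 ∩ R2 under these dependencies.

AName, PubID, AuthID, PName

R1 ∩ R2 = {PName}.
PName → AName, PubID applies, adding AName, PubID
PubID → AuthID, PName applies, adding AuthID
Closure: {AName, PubID, AuthID, PName}.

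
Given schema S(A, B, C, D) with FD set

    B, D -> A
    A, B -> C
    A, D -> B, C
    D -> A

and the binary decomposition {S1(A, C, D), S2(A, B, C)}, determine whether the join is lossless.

Common attributes: S1 ∩ S2 = {A, C}.
No dependency enlarges {A, C}, so (A, C)⁺ = {A, C}.
The closure contains neither all of S1 = {A, C, D} nor all of S2 = {A, B, C}, so the common attributes are not a superkey of either fragment. The join is lossy.

No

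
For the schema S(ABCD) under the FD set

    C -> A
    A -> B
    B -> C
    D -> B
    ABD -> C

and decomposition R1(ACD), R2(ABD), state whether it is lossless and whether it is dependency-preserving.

Lossless test: (AD)⁺ = {ABCD}, which contains all of one fragment — lossless.
Dependency preservation: B → C; ABD → C are not contained in any single fragment, but the restricted closure of each left-hand side across the fragments still reaches the right-hand side; the remaining FDs each lie inside some fragment. All dependencies are preserved.

lossless and dependency-preserving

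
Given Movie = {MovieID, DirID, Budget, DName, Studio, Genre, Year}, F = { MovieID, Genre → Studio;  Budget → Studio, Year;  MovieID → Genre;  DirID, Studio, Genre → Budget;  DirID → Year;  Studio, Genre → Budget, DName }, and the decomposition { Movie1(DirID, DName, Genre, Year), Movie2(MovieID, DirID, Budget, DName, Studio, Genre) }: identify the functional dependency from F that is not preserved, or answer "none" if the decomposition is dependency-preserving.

Check Budget → Studio, Year: no single fragment contains all of {Budget, Studio, Year}, and the restricted closure of {Budget} across the fragments never reaches {Studio, Year}.
MovieID, Genre → Studio is preserved.
MovieID → Genre is preserved.
DirID, Studio, Genre → Budget is preserved.
DirID → Year is preserved.
Studio, Genre → Budget, DName is preserved.

Budget → Studio, Year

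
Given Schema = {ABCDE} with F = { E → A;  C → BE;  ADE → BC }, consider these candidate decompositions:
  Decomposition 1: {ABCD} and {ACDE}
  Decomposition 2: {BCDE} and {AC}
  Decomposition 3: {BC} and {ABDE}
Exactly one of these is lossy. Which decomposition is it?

Decomposition 3

Decomposition 1: common = {ACD}, closure = {ABCDE} → lossless.
Decomposition 2: common = {C}, closure = {ABCE} → lossless.
Decomposition 3: common = {B}, closure = {B} → lossy.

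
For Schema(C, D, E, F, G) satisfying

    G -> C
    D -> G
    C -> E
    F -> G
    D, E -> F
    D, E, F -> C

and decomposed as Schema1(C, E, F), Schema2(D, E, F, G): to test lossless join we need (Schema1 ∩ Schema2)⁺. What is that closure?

C, E, F, G

Schema1 ∩ Schema2 = {E, F}.
F → G applies, adding G
G → C applies, adding C
Closure: {C, E, F, G}.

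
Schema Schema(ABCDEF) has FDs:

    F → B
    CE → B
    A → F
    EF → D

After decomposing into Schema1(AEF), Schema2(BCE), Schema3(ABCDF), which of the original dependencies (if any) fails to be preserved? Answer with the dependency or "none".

EF → D

Check EF → D: no single fragment contains all of {DEF}, and the restricted closure of {EF} across the fragments never reaches {D}.
F → B is preserved.
CE → B is preserved.
A → F is preserved.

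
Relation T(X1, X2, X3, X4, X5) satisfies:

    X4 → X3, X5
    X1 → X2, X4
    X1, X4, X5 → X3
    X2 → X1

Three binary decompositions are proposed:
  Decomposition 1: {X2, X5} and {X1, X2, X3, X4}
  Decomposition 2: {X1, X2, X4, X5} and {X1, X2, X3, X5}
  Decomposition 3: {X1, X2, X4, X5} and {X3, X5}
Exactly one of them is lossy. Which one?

Decomposition 1: common = {X2}, closure = {X1, X2, X3, X4, X5} → lossless.
Decomposition 2: common = {X1, X2, X5}, closure = {X1, X2, X3, X4, X5} → lossless.
Decomposition 3: common = {X5}, closure = {X5} → lossy.

Decomposition 3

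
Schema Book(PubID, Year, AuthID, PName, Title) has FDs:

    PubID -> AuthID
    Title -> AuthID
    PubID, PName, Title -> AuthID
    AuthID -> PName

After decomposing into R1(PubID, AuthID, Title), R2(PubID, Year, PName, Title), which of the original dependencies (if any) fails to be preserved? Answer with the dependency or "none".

Check AuthID → PName: no single fragment contains all of {AuthID, PName}, and the restricted closure of {AuthID} across the fragments never reaches {PName}.
PubID → AuthID is preserved.
Title → AuthID is preserved.
PubID, PName, Title → AuthID is preserved.

AuthID -> PName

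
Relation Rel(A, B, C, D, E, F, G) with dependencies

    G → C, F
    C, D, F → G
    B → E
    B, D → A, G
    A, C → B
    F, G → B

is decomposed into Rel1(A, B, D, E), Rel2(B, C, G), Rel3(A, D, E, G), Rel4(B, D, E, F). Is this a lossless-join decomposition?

Chase test. Columns are A, B, C, D, E, F, G; row i has aⱼ where attribute j ∈ Reli, else bᵢⱼ.
Initial tableau (one row per fragment):
  row 1: a1 a2 b13 a4 a5 b16 b17
  row 2: b21 a2 a3 b24 b25 b26 a7
  row 3: a1 b32 b33 a4 a5 b36 a7
  row 4: b41 a2 b43 a4 a5 a6 b47
Rows 2 and 3 agree on G; apply G→C, F and equate their C, F entries.
Rows 1 and 2 agree on B; apply B→E and equate their E entries.
Rows 1 and 4 agree on B, D; apply B, D→A, G and equate their A, G entries.
Rows 2 and 3 agree on F, G; apply F, G→B and equate their B entries.
Rows 1 and 4 agree on G; apply G→C, F and equate their C, F entries.
Rows 1 and 3 agree on B, D; apply B, D→A, G and equate their A, G entries.
Rows 1 and 2 agree on G; apply G→C, F and equate their C, F entries.
Row 1 is now all distinguished symbols — the join is lossless.

Yes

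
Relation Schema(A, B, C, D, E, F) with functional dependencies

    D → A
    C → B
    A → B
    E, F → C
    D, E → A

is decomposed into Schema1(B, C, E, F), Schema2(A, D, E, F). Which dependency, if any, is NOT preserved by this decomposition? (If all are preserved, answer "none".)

Check A → B: no single fragment contains all of {A, B}, and the restricted closure of {A} across the fragments never reaches {B}.
D → A is preserved.
C → B is preserved.
E, F → C is preserved.
D, E → A is preserved.

A → B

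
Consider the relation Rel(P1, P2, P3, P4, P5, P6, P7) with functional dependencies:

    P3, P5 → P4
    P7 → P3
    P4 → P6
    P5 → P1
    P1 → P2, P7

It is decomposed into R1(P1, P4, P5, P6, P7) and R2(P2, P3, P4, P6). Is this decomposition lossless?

No

Common attributes: R1 ∩ R2 = {P4, P6}.
No dependency enlarges {P4, P6}, so (P4, P6)⁺ = {P4, P6}.
The closure contains neither all of R1 = {P1, P4, P5, P6, P7} nor all of R2 = {P2, P3, P4, P6}, so the common attributes are not a superkey of either fragment. The join is lossy.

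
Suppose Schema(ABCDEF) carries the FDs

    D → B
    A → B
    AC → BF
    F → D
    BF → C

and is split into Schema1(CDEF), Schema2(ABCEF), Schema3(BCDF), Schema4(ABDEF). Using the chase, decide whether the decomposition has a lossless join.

Chase test. Columns are ABCDEF; row i has aⱼ where attribute j ∈ Schemai, else bᵢⱼ.
Initial tableau (one row per fragment):
  row 1: b11 b12 a3 a4 a5 a6
  row 2: a1 a2 a3 b24 a5 a6
  row 3: b31 a2 a3 a4 b35 a6
  row 4: a1 a2 b43 a4 a5 a6
Rows 1 and 3 agree on D; apply D→B and equate their B entries.
Rows 1 and 2 agree on F; apply F→D and equate their D entries.
Rows 1 and 4 agree on BF; apply BF→C and equate their C entries.
Row 2 is now all distinguished symbols — the join is lossless.

Yes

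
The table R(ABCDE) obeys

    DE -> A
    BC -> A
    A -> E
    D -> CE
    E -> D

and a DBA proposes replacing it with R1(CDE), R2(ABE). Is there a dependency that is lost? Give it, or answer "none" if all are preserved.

Check BC → A: no single fragment contains all of {ABC}, and the restricted closure of {BC} across the fragments never reaches {A}.
DE → A is preserved.
A → E is preserved.
D → CE is preserved.
E → D is preserved.

BC -> A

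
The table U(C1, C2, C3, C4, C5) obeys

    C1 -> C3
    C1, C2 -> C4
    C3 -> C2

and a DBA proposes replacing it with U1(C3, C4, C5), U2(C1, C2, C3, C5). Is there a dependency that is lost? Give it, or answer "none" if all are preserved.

Check C1, C2 → C4: no single fragment contains all of {C1, C2, C4}, and the restricted closure of {C1, C2} across the fragments never reaches {C4}.
C1 → C3 is preserved.
C3 → C2 is preserved.

C1, C2 -> C4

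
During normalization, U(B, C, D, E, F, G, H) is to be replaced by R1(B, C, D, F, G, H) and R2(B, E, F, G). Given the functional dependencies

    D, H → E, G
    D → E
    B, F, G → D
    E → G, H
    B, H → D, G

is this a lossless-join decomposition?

Common attributes: R1 ∩ R2 = {B, F, G}.
Closure of {B, F, G}: B, F, G → D applies, adding D; D → E applies, adding E; E → G, H applies, adding H. So (B, F, G)⁺ = {B, D, E, F, G, H}.
This closure contains every attribute of R2, so R1 ∩ R2 → R2. The join is lossless.

Yes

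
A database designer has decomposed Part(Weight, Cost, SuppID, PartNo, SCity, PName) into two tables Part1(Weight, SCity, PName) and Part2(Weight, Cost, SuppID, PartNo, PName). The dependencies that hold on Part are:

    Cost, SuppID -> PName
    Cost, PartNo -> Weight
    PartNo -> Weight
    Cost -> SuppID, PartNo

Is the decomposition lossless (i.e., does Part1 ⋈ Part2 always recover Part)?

No

Common attributes: Part1 ∩ Part2 = {Weight, PName}.
No dependency enlarges {Weight, PName}, so (Weight, PName)⁺ = {Weight, PName}.
The closure contains neither all of Part1 = {Weight, SCity, PName} nor all of Part2 = {Weight, Cost, SuppID, PartNo, PName}, so the common attributes are not a superkey of either fragment. The join is lossy.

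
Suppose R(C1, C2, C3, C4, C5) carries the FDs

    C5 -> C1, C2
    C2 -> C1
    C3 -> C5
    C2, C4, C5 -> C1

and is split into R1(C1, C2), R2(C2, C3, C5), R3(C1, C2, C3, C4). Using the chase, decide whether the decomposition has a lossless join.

Chase test. Columns are C1, C2, C3, C4, C5; row i has aⱼ where attribute j ∈ Ri, else bᵢⱼ.
Initial tableau (one row per fragment):
  row 1: a1 a2 b13 b14 b15
  row 2: b21 a2 a3 b24 a5
  row 3: a1 a2 a3 a4 b35
Rows 1 and 2 agree on C2; apply C2→C1 and equate their C1 entries.
Rows 2 and 3 agree on C3; apply C3→C5 and equate their C5 entries.
Row 3 is now all distinguished symbols — the join is lossless.

Yes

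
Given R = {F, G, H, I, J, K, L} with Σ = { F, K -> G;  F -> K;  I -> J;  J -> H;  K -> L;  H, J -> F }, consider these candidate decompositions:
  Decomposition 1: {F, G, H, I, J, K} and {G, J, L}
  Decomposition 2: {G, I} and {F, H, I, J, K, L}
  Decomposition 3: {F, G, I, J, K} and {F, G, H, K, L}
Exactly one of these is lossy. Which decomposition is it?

Decomposition 3

Decomposition 1: common = {G, J}, closure = {F, G, H, J, K, L} → lossless.
Decomposition 2: common = {I}, closure = {F, G, H, I, J, K, L} → lossless.
Decomposition 3: common = {F, G, K}, closure = {F, G, K, L} → lossy.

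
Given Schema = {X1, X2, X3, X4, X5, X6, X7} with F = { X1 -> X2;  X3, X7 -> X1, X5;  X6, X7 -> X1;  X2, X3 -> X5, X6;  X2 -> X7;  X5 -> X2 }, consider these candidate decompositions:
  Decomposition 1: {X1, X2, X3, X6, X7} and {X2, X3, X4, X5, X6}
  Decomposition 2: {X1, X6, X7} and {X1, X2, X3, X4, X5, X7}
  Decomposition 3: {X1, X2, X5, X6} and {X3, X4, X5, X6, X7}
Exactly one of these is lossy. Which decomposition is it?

Decomposition 2

Decomposition 1: common = {X2, X3, X6}, closure = {X1, X2, X3, X5, X6, X7} → lossless.
Decomposition 2: common = {X1, X7}, closure = {X1, X2, X7} → lossy.
Decomposition 3: common = {X5, X6}, closure = {X1, X2, X5, X6, X7} → lossless.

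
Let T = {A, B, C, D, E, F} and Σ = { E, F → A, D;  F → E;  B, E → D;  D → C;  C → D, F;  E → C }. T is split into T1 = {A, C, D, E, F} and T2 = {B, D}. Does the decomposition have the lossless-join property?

Common attributes: T1 ∩ T2 = {D}.
Closure of {D}: D → C applies, adding C; C → D, F applies, adding F; F → E applies, adding E; E, F → A, D applies, adding A. So (D)⁺ = {A, C, D, E, F}.
This closure contains every attribute of T1, so T1 ∩ T2 → T1. The join is lossless.

Yes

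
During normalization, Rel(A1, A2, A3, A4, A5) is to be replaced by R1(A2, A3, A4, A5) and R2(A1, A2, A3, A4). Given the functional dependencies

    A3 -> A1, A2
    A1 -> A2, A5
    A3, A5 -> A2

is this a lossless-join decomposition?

Yes

Common attributes: R1 ∩ R2 = {A2, A3, A4}.
Closure of {A2, A3, A4}: A3 → A1, A2 applies, adding A1; A1 → A2, A5 applies, adding A5. So (A2, A3, A4)⁺ = {A1, A2, A3, A4, A5}.
This closure contains every attribute of R1, so R1 ∩ R2 → R1. The join is lossless.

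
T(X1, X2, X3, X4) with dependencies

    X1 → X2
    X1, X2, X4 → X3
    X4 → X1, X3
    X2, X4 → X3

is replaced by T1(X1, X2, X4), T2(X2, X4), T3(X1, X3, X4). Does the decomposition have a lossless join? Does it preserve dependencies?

lossless and dependency-preserving

Lossless test (chase): Rows 1 and 3 agree on X1; apply X1→X2 and equate their X2 entries. Rows 1 and 3 agree on X1, X2, X4; apply X1, X2, X4→X3 and equate their X3 entries. Rows 1 and 2 agree on X4; apply X4→X1, X3 and equate their X1, X3 entries. Row 1 is now all distinguished symbols — the join is lossless.
Dependency preservation: X1, X2, X4 → X3; X2, X4 → X3 are not contained in any single fragment, but the restricted closure of each left-hand side across the fragments still reaches the right-hand side; the remaining FDs each lie inside some fragment. All dependencies are preserved.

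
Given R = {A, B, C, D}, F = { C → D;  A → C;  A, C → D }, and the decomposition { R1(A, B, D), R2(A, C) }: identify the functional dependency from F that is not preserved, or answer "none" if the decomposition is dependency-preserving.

Check C → D: no single fragment contains all of {C, D}, and the restricted closure of {C} across the fragments never reaches {D}.
A → C is preserved.
A, C → D is preserved.

C → D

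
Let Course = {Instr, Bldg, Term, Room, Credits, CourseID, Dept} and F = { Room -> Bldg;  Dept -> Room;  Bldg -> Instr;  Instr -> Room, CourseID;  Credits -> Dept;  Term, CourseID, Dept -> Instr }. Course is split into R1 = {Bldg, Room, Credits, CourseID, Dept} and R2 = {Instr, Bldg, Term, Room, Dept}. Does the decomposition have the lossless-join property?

No

Common attributes: R1 ∩ R2 = {Bldg, Room, Dept}.
Closure of {Bldg, Room, Dept}: Bldg → Instr applies, adding Instr; Instr → Room, CourseID applies, adding CourseID. So (Bldg, Room, Dept)⁺ = {Instr, Bldg, Room, CourseID, Dept}.
The closure contains neither all of R1 = {Bldg, Room, Credits, CourseID, Dept} nor all of R2 = {Instr, Bldg, Term, Room, Dept}, so the common attributes are not a superkey of either fragment. The join is lossy.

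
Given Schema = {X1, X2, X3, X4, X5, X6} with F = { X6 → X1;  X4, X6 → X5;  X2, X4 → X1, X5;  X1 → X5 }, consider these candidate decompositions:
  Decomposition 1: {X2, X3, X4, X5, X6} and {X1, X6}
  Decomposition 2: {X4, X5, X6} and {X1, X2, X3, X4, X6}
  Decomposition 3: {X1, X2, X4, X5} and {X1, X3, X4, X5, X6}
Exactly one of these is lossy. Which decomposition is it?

Decomposition 1: common = {X6}, closure = {X1, X5, X6} → lossless.
Decomposition 2: common = {X4, X6}, closure = {X1, X4, X5, X6} → lossless.
Decomposition 3: common = {X1, X4, X5}, closure = {X1, X4, X5} → lossy.

Decomposition 3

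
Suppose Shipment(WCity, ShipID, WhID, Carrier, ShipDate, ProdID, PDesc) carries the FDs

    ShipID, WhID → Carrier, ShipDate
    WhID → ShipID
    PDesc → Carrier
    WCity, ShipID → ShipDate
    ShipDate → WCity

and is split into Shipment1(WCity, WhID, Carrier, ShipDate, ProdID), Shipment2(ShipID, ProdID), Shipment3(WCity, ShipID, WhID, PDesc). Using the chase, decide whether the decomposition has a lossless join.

Chase test. Columns are WCity, ShipID, WhID, Carrier, ShipDate, ProdID, PDesc; row i has aⱼ where attribute j ∈ Shipmenti, else bᵢⱼ.
Initial tableau (one row per fragment):
  row 1: a1 b12 a3 a4 a5 a6 b17
  row 2: b21 a2 b23 b24 b25 a6 b27
  row 3: a1 a2 a3 b34 b35 b36 a7
Rows 1 and 3 agree on WhID; apply WhID→ShipID and equate their ShipID entries.
Rows 1 and 3 agree on WCity, ShipID; apply WCity, ShipID→ShipDate and equate their ShipDate entries.
Rows 1 and 3 agree on ShipID, WhID; apply ShipID, WhID→Carrier, ShipDate and equate their Carrier, ShipDate entries.
No row becomes fully distinguished — the join is lossy.

No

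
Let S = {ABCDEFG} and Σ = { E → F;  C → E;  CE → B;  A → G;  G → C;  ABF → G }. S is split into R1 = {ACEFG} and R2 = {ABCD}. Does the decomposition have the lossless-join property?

Common attributes: R1 ∩ R2 = {AC}.
Closure of {AC}: C → E applies, adding E; CE → B applies, adding B; A → G applies, adding G; E → F applies, adding F. So (AC)⁺ = {ABCEFG}.
This closure contains every attribute of R1, so R1 ∩ R2 → R1. The join is lossless.

Yes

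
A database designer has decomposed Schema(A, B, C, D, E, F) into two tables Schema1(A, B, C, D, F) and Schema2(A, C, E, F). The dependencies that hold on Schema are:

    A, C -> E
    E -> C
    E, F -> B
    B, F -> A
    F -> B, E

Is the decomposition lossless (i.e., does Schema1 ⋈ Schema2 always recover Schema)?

Yes

Common attributes: Schema1 ∩ Schema2 = {A, C, F}.
Closure of {A, C, F}: A, C → E applies, adding E; E, F → B applies, adding B. So (A, C, F)⁺ = {A, B, C, E, F}.
This closure contains every attribute of Schema2, so Schema1 ∩ Schema2 → Schema2. The join is lossless.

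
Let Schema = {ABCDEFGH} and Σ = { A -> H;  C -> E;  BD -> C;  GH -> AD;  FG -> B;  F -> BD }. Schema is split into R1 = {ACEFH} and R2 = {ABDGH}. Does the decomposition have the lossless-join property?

No

Common attributes: R1 ∩ R2 = {AH}.
No dependency enlarges {AH}, so (AH)⁺ = {AH}.
The closure contains neither all of R1 = {ACEFH} nor all of R2 = {ABDGH}, so the common attributes are not a superkey of either fragment. The join is lossy.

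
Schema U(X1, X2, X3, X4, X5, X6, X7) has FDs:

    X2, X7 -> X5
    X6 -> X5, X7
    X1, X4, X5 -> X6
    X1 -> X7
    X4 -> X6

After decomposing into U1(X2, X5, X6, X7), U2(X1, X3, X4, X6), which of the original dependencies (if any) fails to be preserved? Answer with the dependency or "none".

Check X1 → X7: no single fragment contains all of {X1, X7}, and the restricted closure of {X1} across the fragments never reaches {X7}.
X2, X7 → X5 is preserved.
X6 → X5, X7 is preserved.
X1, X4, X5 → X6 is preserved.
X4 → X6 is preserved.

X1 -> X7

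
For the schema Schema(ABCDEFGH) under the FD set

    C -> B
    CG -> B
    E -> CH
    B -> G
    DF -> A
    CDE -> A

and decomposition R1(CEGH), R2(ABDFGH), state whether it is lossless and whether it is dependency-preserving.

Lossless test: (GH)⁺ = {GH}, which is a superkey of neither fragment — lossy.
Dependency preservation: the restricted closure of {C} across the fragments never reaches {B}, so C → B cannot be enforced without a join — not preserved.

lossy and not dependency-preserving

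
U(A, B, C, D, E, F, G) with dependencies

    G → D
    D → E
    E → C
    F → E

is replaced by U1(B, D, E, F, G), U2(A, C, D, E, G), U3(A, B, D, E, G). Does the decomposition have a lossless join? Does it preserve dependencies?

lossy but dependency-preserving

Lossless test (chase): Rows 1 and 2 agree on E; apply E→C and equate their C entries. Rows 1 and 3 agree on E; apply E→C and equate their C entries. No row becomes fully distinguished — the join is lossy.
Dependency preservation: every FD's attributes lie within a single fragment, so each can be enforced locally — preserved.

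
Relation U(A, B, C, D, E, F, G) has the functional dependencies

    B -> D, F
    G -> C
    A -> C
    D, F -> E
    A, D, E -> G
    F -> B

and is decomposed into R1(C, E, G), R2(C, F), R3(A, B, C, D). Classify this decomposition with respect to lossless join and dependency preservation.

Lossless test (chase): applying each FD to every pair of rows produces no changes in the tableau, so no row becomes fully distinguished — the join is lossy.
Dependency preservation: the restricted closure of {B} across the fragments never reaches {D, F}, so B → D, F cannot be enforced without a join — not preserved.

lossy and not dependency-preserving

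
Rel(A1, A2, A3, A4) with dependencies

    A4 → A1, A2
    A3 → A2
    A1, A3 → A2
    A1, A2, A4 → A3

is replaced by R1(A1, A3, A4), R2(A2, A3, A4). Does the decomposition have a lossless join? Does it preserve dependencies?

lossless and dependency-preserving

Lossless test: (A3, A4)⁺ = {A1, A2, A3, A4}, which contains all of one fragment — lossless.
Dependency preservation: A4 → A1, A2; A1, A3 → A2; A1, A2, A4 → A3 are not contained in any single fragment, but the restricted closure of each left-hand side across the fragments still reaches the right-hand side; the remaining FDs each lie inside some fragment. All dependencies are preserved.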